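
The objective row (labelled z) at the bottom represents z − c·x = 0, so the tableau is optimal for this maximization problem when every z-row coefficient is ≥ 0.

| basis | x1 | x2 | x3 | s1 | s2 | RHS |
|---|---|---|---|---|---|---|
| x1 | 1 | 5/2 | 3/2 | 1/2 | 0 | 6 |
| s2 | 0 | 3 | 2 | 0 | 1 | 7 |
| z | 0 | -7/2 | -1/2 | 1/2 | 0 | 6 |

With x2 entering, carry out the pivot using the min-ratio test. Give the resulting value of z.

85/6

Ratio test on column x2 — row 1: 6/(5/2) = 12/5; row 2: 7/3 = 7/3. Minimum is 7/3 at row 2 (s2 leaves); pivot element 3.
Pivot on row 2; the z-row RHS becomes 6 − (-7/2)·(7/3) = 85/6.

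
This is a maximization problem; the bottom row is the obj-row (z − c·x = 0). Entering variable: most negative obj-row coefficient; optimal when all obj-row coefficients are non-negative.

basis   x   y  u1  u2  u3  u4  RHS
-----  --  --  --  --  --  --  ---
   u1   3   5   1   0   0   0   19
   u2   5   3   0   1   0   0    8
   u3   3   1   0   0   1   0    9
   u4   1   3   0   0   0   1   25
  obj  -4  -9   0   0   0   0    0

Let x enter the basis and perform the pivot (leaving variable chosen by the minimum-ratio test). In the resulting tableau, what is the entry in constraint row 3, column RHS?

21/5

Ratio test on column x — row 1: 19/3 = 19/3; row 2: 8/5 = 8/5; row 3: 9/3 = 3; row 4: 25/1 = 25. Minimum is 8/5 at row 2 (u2 leaves); pivot element 5.
Divide row 2 by 5; eliminate column x from the other rows.
Row 3 update in column RHS: 9 − 3·(8/5) = 21/5.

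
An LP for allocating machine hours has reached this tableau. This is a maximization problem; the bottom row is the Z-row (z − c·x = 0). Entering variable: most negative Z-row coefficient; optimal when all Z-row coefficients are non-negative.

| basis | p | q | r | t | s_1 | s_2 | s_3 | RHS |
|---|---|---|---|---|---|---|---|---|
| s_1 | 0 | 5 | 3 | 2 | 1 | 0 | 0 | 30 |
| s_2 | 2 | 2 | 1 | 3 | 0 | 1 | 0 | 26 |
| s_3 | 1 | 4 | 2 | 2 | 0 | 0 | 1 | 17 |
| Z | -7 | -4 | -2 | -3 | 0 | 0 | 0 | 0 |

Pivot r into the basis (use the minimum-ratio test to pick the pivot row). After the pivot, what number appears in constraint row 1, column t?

Ratio test on column r — row 1: 30/3 = 10; row 2: 26/1 = 26; row 3: 17/2 = 17/2. Minimum is 17/2 at row 3 (s_3 leaves); pivot element 2.
Divide row 3 by 2; eliminate column r from the other rows.
Row 1 update in column t: 2 − 3·1 = -1.

-1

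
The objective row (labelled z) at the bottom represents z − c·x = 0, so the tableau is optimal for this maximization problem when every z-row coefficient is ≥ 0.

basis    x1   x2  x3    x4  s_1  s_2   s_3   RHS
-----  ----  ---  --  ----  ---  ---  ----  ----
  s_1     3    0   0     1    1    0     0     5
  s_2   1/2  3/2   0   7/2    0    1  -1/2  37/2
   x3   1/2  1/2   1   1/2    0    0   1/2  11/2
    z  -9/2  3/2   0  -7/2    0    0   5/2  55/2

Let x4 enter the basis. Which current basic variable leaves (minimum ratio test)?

Column x4 entries and ratios — s_1: 5/1 = 5; s_2: (37/2)/(7/2) = 37/7; x3: (11/2)/(1/2) = 11.
Smallest ratio is 5 in the row of s_1, so s_1 leaves.

s_1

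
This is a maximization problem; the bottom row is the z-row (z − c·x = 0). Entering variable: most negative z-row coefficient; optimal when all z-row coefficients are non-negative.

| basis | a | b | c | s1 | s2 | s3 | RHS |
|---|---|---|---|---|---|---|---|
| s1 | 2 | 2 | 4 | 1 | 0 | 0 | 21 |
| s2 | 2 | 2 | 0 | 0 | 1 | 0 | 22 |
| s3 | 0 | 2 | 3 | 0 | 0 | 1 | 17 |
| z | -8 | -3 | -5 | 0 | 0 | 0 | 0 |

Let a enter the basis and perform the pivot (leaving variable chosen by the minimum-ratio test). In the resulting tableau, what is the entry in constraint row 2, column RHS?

Ratio test on column a — row 1: 21/2 = 21/2; row 2: 22/2 = 11; row 3: entry 0 ≤ 0. Minimum is 21/2 at row 1 (s1 leaves); pivot element 2.
Divide row 1 by 2; eliminate column a from the other rows.
Row 2 update in column RHS: 22 − 2·(21/2) = 1.

1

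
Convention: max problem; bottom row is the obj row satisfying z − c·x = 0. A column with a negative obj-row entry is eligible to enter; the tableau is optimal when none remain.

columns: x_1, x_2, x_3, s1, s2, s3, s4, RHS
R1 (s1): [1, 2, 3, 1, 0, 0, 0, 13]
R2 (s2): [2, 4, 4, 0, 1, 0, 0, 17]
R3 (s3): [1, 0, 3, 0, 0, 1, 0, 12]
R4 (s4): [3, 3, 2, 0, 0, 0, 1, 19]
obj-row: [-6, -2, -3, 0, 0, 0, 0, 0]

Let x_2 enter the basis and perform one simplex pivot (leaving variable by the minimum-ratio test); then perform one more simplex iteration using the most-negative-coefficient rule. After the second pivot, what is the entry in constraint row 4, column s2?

Ratio test on column x_2 — row 1: 13/2 = 13/2; row 2: 17/4 = 17/4; row 3: entry 0 ≤ 0; row 4: 19/3 = 19/3. Minimum is 17/4 at row 2 (s2 leaves); pivot element 4.
Divide row 2 by 4; eliminate column x_2 from the other rows.
Second iteration: most negative obj-row entry is -5 in column x_1, so x_1 enters.
Ratio test on column x_1 — row 1: entry 0 ≤ 0; row 2: (17/4)/(1/2) = 17/2; row 3: 12/1 = 12; row 4: (25/4)/(3/2) = 25/6. Minimum is 25/6 at row 4 (s4 leaves); pivot element 3/2.
Divide row 4 by 3/2; eliminate column x_1 from the other rows.
After both pivots, the entry at constraint row 4, column s2 is -1/2.

-1/2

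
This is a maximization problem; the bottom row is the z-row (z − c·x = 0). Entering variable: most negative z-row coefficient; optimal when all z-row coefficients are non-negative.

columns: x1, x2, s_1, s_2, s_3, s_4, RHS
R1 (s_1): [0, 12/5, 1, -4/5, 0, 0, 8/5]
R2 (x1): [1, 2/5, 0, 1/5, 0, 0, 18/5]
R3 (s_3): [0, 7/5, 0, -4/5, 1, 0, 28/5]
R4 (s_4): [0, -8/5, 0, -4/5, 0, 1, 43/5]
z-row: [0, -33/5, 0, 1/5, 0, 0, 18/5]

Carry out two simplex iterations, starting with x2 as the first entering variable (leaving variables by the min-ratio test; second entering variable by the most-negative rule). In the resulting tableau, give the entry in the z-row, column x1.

Ratio test on column x2 — row 1: (8/5)/(12/5) = 2/3; row 2: (18/5)/(2/5) = 9; row 3: (28/5)/(7/5) = 4; row 4: entry -8/5 ≤ 0. Minimum is 2/3 at row 1 (s_1 leaves); pivot element 12/5.
Divide row 1 by 12/5; eliminate column x2 from the other rows.
Second iteration: most negative z-row entry is -2 in column s_2, so s_2 enters.
Ratio test on column s_2 — row 1: entry -1/3 ≤ 0; row 2: (10/3)/(1/3) = 10; row 3: entry -1/3 ≤ 0; row 4: entry -4/3 ≤ 0. Minimum is 10 at row 2 (x1 leaves); pivot element 1/3.
Divide row 2 by 1/3; eliminate column s_2 from the other rows.
After both pivots, the entry at the z-row, column x1 is 6.

6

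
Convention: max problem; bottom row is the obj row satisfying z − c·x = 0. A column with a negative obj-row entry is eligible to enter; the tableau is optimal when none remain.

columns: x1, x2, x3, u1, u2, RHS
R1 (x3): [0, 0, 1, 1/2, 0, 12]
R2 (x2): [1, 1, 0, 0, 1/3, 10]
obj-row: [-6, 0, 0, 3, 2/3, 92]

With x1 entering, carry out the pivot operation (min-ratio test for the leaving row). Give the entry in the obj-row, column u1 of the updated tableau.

3

Ratio test on column x1 — row 1: entry 0 ≤ 0; row 2: 10/1 = 10. Minimum is 10 at row 2 (x2 leaves); pivot element 1.
Divide row 2 by 1; eliminate column x1 from the other rows.
obj-row update in column u1: 3 − (-6)·0 = 3.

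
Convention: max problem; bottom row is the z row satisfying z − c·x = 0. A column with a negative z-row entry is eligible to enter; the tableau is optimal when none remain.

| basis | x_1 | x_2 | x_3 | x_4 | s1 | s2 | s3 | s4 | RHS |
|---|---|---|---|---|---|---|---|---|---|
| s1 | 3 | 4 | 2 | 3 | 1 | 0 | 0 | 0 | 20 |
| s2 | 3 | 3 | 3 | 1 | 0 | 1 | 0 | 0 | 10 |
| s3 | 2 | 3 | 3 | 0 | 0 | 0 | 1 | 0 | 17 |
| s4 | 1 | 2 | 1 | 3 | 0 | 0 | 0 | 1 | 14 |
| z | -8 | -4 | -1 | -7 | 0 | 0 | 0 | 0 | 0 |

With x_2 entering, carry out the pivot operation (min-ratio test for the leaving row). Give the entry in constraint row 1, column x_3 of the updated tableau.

Ratio test on column x_2 — row 1: 20/4 = 5; row 2: 10/3 = 10/3; row 3: 17/3 = 17/3; row 4: 14/2 = 7. Minimum is 10/3 at row 2 (s2 leaves); pivot element 3.
Divide row 2 by 3; eliminate column x_2 from the other rows.
Row 1 update in column x_3: 2 − 4·1 = -2.

-2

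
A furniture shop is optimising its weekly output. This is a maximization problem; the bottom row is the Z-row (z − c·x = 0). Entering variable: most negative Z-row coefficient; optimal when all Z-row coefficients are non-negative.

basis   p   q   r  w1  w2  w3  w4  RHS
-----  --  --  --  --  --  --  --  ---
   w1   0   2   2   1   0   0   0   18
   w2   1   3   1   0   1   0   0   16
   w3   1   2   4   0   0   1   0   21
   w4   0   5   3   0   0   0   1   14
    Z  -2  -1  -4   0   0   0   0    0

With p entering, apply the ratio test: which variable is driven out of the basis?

Column p entries and ratios — w1: 0 ≤ 0, skip; w2: 16/1 = 16; w3: 21/1 = 21; w4: 0 ≤ 0, skip.
Smallest ratio is 16 in the row of w2, so w2 leaves.

w2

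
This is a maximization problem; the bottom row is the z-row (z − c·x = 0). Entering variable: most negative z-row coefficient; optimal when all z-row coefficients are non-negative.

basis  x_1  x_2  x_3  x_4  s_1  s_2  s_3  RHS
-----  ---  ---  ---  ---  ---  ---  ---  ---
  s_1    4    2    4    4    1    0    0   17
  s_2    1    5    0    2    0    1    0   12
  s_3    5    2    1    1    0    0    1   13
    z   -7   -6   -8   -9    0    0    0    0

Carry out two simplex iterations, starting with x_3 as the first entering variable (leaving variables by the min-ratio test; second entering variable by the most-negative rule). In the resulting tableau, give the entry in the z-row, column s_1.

Ratio test on column x_3 — row 1: 17/4 = 17/4; row 2: entry 0 ≤ 0; row 3: 13/1 = 13. Minimum is 17/4 at row 1 (s_1 leaves); pivot element 4.
Divide row 1 by 4; eliminate column x_3 from the other rows.
Second iteration: most negative z-row entry is -2 in column x_2, so x_2 enters.
Ratio test on column x_2 — row 1: (17/4)/(1/2) = 17/2; row 2: 12/5 = 12/5; row 3: (35/4)/(3/2) = 35/6. Minimum is 12/5 at row 2 (s_2 leaves); pivot element 5.
Divide row 2 by 5; eliminate column x_2 from the other rows.
After both pivots, the entry at the z-row, column s_1 is 2.

2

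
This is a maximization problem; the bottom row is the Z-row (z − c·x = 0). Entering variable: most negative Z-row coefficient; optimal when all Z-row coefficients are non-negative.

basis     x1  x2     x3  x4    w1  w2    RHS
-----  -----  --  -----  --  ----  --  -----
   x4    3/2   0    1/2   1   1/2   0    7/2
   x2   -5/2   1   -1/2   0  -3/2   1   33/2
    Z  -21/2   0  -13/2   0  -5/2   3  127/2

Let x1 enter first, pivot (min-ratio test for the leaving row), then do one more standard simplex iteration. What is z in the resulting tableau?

Ratio test on column x1 — row 1: (7/2)/(3/2) = 7/3; row 2: entry -5/2 ≤ 0. Minimum is 7/3 at row 1 (x4 leaves); pivot element 3/2.
Pivot on row 1; the Z-row RHS becomes 127/2 − (-21/2)·(7/3) = 88.
Next entering variable (most negative Z-row entry -3): x3.
Ratio test on column x3 — row 1: (7/3)/(1/3) = 7; row 2: (67/3)/(1/3) = 67. Minimum is 7 at row 1 (x1 leaves); pivot element 1/3.
After the second pivot the Z-row RHS is 88 − (-3)·7 = 109.

109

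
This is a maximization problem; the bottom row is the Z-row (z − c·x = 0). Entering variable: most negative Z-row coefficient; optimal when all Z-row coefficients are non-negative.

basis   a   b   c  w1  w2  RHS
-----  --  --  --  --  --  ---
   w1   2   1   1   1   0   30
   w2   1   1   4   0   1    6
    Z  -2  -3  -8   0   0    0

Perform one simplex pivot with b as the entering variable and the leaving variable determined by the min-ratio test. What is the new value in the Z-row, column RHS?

18

Ratio test on column b — row 1: 30/1 = 30; row 2: 6/1 = 6. Minimum is 6 at row 2 (w2 leaves); pivot element 1.
Divide row 2 by 1; eliminate column b from the other rows.
Z-row update in column RHS: 0 − (-3)·6 = 18.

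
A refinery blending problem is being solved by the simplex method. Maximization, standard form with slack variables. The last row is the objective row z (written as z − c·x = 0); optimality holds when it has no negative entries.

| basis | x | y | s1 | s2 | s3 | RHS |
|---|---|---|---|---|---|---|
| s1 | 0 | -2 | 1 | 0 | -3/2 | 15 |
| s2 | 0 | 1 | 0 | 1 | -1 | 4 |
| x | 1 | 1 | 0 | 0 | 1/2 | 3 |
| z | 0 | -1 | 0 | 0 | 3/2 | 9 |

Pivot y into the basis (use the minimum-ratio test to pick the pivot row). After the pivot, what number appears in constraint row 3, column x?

Ratio test on column y — row 1: entry -2 ≤ 0; row 2: 4/1 = 4; row 3: 3/1 = 3. Minimum is 3 at row 3 (x leaves); pivot element 1.
Divide row 3 by 1; eliminate column y from the other rows.
In the new row 3, the x entry is the old entry divided by the pivot: 1/1 = 1.

1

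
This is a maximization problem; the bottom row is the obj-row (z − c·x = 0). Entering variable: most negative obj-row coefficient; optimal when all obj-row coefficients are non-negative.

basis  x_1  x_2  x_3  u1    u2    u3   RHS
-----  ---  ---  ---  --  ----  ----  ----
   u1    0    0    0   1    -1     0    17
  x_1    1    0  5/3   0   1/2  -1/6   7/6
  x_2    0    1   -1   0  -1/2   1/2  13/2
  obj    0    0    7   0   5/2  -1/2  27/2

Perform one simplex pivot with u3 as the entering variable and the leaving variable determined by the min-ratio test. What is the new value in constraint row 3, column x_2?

Ratio test on column u3 — row 1: entry 0 ≤ 0; row 2: entry -1/6 ≤ 0; row 3: (13/2)/(1/2) = 13. Minimum is 13 at row 3 (x_2 leaves); pivot element 1/2.
Divide row 3 by 1/2; eliminate column u3 from the other rows.
In the new row 3, the x_2 entry is the old entry divided by the pivot: 1/(1/2) = 2.

2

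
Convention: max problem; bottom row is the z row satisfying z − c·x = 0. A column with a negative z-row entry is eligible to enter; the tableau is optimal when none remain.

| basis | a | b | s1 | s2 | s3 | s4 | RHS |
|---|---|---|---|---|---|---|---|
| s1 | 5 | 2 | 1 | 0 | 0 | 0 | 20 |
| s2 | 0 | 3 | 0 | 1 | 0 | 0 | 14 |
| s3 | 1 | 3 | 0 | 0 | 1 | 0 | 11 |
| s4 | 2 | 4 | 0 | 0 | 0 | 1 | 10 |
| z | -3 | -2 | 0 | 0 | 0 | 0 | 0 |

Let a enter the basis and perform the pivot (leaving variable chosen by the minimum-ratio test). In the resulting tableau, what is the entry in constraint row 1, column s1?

Ratio test on column a — row 1: 20/5 = 4; row 2: entry 0 ≤ 0; row 3: 11/1 = 11; row 4: 10/2 = 5. Minimum is 4 at row 1 (s1 leaves); pivot element 5.
Divide row 1 by 5; eliminate column a from the other rows.
In the new row 1, the s1 entry is the old entry divided by the pivot: 1/5 = 1/5.

1/5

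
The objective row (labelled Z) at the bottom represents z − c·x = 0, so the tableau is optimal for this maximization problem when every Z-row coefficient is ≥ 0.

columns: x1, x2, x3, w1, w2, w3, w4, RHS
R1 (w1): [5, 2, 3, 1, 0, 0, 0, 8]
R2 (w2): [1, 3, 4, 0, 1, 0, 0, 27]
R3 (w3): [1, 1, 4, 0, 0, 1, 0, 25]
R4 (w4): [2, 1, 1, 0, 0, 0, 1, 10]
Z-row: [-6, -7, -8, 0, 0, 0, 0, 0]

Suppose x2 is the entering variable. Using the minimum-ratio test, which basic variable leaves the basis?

w1

Column x2 entries and ratios — w1: 8/2 = 4; w2: 27/3 = 9; w3: 25/1 = 25; w4: 10/1 = 10.
Smallest ratio is 4 in the row of w1, so w1 leaves.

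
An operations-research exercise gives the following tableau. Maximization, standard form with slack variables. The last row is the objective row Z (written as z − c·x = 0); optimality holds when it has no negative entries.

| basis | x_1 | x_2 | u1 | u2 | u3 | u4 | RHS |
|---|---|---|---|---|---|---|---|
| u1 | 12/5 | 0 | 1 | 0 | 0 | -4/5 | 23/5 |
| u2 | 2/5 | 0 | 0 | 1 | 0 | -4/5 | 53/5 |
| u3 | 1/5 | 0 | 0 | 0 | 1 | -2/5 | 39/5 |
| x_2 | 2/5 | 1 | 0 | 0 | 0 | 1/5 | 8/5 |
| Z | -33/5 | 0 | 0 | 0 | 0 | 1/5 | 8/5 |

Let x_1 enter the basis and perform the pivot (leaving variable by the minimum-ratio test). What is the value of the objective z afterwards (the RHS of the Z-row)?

Ratio test on column x_1 — row 1: (23/5)/(12/5) = 23/12; row 2: (53/5)/(2/5) = 53/2; row 3: (39/5)/(1/5) = 39; row 4: (8/5)/(2/5) = 4. Minimum is 23/12 at row 1 (u1 leaves); pivot element 12/5.
Pivot on row 1; the Z-row RHS becomes 8/5 − (-33/5)·(23/12) = 57/4.

57/4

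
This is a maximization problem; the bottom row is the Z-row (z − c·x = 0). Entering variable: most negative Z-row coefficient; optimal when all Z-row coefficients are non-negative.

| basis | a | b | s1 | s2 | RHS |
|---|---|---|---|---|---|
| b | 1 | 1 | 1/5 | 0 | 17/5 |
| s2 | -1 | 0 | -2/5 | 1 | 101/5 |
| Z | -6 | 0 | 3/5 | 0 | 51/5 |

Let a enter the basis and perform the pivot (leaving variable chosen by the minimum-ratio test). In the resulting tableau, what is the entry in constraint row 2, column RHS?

Ratio test on column a — row 1: (17/5)/1 = 17/5; row 2: entry -1 ≤ 0. Minimum is 17/5 at row 1 (b leaves); pivot element 1.
Divide row 1 by 1; eliminate column a from the other rows.
Row 2 update in column RHS: 101/5 − (-1)·(17/5) = 118/5.

118/5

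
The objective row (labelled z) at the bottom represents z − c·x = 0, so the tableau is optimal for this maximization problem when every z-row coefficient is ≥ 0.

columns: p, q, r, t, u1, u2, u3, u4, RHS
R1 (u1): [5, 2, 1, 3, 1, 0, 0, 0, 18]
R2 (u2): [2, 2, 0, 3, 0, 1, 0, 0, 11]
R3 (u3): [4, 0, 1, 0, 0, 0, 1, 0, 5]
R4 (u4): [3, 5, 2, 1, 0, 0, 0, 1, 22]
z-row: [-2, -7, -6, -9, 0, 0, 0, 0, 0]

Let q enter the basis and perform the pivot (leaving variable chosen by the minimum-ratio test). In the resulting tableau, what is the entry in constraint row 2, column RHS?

Ratio test on column q — row 1: 18/2 = 9; row 2: 11/2 = 11/2; row 3: entry 0 ≤ 0; row 4: 22/5 = 22/5. Minimum is 22/5 at row 4 (u4 leaves); pivot element 5.
Divide row 4 by 5; eliminate column q from the other rows.
Row 2 update in column RHS: 11 − 2·(22/5) = 11/5.

11/5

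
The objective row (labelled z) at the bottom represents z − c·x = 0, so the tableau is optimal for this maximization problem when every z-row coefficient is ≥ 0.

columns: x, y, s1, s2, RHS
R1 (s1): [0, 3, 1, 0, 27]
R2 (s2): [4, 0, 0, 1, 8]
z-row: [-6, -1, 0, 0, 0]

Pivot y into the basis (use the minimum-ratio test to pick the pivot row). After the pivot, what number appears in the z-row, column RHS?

9

Ratio test on column y — row 1: 27/3 = 9; row 2: entry 0 ≤ 0. Minimum is 9 at row 1 (s1 leaves); pivot element 3.
Divide row 1 by 3; eliminate column y from the other rows.
z-row update in column RHS: 0 − (-1)·9 = 9.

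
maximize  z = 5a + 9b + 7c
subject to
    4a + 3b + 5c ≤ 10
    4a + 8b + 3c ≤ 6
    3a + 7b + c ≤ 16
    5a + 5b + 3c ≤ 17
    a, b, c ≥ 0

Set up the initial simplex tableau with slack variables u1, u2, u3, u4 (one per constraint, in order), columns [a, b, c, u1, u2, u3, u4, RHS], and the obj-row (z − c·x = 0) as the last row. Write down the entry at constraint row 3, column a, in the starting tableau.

Constraint 3 has coefficient 3 on a.

3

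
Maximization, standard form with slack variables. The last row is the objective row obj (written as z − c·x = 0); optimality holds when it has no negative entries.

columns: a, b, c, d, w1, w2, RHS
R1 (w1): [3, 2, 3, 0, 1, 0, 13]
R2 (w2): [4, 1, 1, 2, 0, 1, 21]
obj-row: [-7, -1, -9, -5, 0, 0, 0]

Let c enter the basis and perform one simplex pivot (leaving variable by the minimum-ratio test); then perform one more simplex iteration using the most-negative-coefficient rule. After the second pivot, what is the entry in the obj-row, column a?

Ratio test on column c — row 1: 13/3 = 13/3; row 2: 21/1 = 21. Minimum is 13/3 at row 1 (w1 leaves); pivot element 3.
Divide row 1 by 3; eliminate column c from the other rows.
Second iteration: most negative obj-row entry is -5 in column d, so d enters.
Ratio test on column d — row 1: entry 0 ≤ 0; row 2: (50/3)/2 = 25/3. Minimum is 25/3 at row 2 (w2 leaves); pivot element 2.
Divide row 2 by 2; eliminate column d from the other rows.
After both pivots, the entry at the obj-row, column a is 19/2.

19/2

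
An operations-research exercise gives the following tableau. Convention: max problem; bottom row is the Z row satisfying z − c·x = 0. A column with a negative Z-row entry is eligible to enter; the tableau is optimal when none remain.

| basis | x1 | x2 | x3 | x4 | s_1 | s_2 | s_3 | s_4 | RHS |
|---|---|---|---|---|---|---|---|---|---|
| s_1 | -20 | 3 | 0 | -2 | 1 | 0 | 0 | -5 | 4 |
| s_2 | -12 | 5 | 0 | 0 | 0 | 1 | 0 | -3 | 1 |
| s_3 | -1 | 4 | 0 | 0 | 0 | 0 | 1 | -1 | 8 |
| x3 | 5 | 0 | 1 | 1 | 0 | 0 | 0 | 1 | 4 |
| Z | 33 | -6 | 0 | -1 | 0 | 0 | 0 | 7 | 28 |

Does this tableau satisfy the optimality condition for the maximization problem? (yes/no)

The Z-row has a negative entry -6 in column x2, so it is not optimal.

no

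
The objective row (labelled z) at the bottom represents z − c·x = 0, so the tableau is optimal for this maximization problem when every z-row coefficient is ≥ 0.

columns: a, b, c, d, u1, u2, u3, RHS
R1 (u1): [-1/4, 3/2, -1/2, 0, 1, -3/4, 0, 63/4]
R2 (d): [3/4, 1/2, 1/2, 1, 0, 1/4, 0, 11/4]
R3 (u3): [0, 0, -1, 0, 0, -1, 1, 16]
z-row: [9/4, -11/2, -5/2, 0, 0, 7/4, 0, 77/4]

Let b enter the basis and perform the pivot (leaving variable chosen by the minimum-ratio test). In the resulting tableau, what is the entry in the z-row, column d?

Ratio test on column b — row 1: (63/4)/(3/2) = 21/2; row 2: (11/4)/(1/2) = 11/2; row 3: entry 0 ≤ 0. Minimum is 11/2 at row 2 (d leaves); pivot element 1/2.
Divide row 2 by 1/2; eliminate column b from the other rows.
z-row update in column d: 0 − (-11/2)·2 = 11.

11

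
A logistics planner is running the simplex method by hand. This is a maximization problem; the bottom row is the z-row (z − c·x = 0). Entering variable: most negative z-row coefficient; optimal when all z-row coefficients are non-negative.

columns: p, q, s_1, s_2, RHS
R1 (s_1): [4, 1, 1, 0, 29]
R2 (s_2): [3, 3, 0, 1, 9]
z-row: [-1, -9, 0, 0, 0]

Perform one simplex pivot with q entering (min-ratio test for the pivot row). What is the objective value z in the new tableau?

27

Ratio test on column q — row 1: 29/1 = 29; row 2: 9/3 = 3. Minimum is 3 at row 2 (s_2 leaves); pivot element 3.
Pivot on row 2; the z-row RHS becomes 0 − (-9)·3 = 27.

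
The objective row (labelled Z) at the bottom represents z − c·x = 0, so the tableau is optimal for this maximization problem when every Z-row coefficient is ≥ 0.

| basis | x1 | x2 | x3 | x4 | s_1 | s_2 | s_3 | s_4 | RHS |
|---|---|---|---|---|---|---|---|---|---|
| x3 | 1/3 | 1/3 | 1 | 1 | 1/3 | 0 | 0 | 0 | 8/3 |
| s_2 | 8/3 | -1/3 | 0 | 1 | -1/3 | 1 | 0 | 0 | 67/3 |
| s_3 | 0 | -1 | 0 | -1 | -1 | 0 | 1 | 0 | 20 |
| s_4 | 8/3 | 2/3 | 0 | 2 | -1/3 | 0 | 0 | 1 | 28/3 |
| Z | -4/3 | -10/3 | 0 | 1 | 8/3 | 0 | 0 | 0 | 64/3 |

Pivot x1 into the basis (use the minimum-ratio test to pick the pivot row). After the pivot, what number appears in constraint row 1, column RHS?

Ratio test on column x1 — row 1: (8/3)/(1/3) = 8; row 2: (67/3)/(8/3) = 67/8; row 3: entry 0 ≤ 0; row 4: (28/3)/(8/3) = 7/2. Minimum is 7/2 at row 4 (s_4 leaves); pivot element 8/3.
Divide row 4 by 8/3; eliminate column x1 from the other rows.
Row 1 update in column RHS: 8/3 − (1/3)·(7/2) = 3/2.

3/2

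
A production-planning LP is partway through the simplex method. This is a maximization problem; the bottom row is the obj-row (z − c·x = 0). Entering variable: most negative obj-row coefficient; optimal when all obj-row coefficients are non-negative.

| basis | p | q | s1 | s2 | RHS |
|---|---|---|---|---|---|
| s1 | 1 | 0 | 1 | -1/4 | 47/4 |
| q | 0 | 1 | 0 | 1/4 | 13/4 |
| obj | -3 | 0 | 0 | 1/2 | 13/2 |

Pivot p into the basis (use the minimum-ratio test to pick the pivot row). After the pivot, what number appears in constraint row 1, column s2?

Ratio test on column p — row 1: (47/4)/1 = 47/4; row 2: entry 0 ≤ 0. Minimum is 47/4 at row 1 (s1 leaves); pivot element 1.
Divide row 1 by 1; eliminate column p from the other rows.
In the new row 1, the s2 entry is the old entry divided by the pivot: (-1/4)/1 = -1/4.

-1/4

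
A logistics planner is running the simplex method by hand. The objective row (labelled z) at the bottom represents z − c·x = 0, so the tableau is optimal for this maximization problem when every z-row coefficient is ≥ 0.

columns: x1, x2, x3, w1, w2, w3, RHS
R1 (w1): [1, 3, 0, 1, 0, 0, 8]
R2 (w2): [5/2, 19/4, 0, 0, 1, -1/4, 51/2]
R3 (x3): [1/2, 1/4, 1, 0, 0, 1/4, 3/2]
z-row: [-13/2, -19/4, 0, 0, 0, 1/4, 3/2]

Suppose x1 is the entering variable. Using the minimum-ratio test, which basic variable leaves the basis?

Column x1 entries and ratios — w1: 8/1 = 8; w2: (51/2)/(5/2) = 51/5; x3: (3/2)/(1/2) = 3.
Smallest ratio is 3 in the row of x3, so x3 leaves.

x3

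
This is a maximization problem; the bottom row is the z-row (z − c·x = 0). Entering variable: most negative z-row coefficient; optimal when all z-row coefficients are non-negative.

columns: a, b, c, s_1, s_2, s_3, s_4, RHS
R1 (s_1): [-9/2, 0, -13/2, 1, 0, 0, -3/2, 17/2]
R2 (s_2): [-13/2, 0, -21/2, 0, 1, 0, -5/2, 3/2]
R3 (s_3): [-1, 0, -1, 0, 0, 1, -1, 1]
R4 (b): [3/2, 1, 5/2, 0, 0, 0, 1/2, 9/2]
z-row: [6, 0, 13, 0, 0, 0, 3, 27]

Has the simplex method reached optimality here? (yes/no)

yes

Every z-row coefficient is ≥ 0, so the tableau is optimal.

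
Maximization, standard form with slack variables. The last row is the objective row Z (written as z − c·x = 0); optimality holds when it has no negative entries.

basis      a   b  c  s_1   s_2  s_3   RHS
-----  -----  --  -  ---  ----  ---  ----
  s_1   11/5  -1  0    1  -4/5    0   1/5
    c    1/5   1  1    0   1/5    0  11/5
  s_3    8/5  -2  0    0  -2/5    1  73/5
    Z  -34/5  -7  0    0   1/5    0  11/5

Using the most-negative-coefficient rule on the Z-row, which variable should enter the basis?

b

Negative Z-row entries: a: -34/5, b: -7.
The most negative is -7 in column b, so b enters.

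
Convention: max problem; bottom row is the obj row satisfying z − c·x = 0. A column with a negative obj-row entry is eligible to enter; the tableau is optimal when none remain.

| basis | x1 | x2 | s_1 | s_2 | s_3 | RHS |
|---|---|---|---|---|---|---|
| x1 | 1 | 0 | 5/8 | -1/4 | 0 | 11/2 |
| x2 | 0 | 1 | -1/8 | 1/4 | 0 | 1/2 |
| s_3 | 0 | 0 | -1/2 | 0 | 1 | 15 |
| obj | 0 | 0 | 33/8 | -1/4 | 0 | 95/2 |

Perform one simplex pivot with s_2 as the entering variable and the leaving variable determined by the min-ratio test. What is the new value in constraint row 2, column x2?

4

Ratio test on column s_2 — row 1: entry -1/4 ≤ 0; row 2: (1/2)/(1/4) = 2; row 3: entry 0 ≤ 0. Minimum is 2 at row 2 (x2 leaves); pivot element 1/4.
Divide row 2 by 1/4; eliminate column s_2 from the other rows.
In the new row 2, the x2 entry is the old entry divided by the pivot: 1/(1/4) = 4.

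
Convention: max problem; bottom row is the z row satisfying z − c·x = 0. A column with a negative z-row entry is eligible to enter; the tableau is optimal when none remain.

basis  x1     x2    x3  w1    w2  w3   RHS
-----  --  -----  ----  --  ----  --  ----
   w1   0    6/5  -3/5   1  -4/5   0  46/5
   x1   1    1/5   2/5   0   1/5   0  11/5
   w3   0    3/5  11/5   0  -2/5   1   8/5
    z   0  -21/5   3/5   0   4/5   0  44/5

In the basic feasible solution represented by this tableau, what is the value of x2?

0

x2 is not in the basis, so in the current basic feasible solution x2 = 0.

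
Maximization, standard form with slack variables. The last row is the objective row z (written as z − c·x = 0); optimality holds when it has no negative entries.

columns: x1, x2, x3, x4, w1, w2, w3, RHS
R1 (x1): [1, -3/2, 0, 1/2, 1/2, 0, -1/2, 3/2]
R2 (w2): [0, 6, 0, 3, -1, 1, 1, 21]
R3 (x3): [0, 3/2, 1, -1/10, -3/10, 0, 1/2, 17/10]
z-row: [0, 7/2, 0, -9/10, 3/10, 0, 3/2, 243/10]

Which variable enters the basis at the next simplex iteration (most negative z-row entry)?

Negative z-row entries: x4: -9/10.
The most negative is -9/10 in column x4, so x4 enters.

x4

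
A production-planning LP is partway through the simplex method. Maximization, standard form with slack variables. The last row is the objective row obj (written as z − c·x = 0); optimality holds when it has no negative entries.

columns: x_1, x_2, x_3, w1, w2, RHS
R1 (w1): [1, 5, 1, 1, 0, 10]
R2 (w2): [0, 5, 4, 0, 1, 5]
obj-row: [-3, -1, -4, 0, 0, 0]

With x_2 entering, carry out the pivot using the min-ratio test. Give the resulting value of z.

1

Ratio test on column x_2 — row 1: 10/5 = 2; row 2: 5/5 = 1. Minimum is 1 at row 2 (w2 leaves); pivot element 5.
Pivot on row 2; the obj-row RHS becomes 0 − (-1)·1 = 1.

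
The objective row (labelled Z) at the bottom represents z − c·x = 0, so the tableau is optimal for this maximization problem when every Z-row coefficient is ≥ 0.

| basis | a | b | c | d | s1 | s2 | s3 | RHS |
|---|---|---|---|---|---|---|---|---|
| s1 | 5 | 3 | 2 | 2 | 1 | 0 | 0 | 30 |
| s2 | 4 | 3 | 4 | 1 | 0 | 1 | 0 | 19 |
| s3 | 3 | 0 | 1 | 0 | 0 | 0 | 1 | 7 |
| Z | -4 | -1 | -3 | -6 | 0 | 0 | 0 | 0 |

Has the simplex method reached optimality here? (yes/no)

The Z-row has a negative entry -6 in column d, so it is not optimal.

no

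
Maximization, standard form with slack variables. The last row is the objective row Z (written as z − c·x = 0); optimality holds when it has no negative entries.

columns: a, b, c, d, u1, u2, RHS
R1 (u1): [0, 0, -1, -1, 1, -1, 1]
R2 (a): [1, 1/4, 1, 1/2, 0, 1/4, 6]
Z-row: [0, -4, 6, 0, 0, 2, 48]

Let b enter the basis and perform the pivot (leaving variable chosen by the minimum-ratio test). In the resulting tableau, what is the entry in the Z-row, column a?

16

Ratio test on column b — row 1: entry 0 ≤ 0; row 2: 6/(1/4) = 24. Minimum is 24 at row 2 (a leaves); pivot element 1/4.
Divide row 2 by 1/4; eliminate column b from the other rows.
Z-row update in column a: 0 − (-4)·4 = 16.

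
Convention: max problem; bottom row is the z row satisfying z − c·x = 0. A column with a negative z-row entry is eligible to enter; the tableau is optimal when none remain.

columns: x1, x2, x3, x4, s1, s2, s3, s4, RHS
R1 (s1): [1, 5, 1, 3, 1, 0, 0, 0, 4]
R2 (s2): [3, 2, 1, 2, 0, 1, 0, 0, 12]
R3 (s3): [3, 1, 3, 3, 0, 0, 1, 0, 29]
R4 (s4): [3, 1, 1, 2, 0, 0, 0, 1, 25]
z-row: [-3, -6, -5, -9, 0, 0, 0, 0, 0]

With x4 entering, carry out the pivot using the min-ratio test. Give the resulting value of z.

Ratio test on column x4 — row 1: 4/3 = 4/3; row 2: 12/2 = 6; row 3: 29/3 = 29/3; row 4: 25/2 = 25/2. Minimum is 4/3 at row 1 (s1 leaves); pivot element 3.
Pivot on row 1; the z-row RHS becomes 0 − (-9)·(4/3) = 12.

12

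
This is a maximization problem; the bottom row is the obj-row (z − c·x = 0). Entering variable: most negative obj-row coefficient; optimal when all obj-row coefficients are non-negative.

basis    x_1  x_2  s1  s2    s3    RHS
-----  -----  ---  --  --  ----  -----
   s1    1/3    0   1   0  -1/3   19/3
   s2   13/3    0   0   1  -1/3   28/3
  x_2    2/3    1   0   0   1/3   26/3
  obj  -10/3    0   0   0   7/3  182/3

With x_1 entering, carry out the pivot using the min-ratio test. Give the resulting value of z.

Ratio test on column x_1 — row 1: (19/3)/(1/3) = 19; row 2: (28/3)/(13/3) = 28/13; row 3: (26/3)/(2/3) = 13. Minimum is 28/13 at row 2 (s2 leaves); pivot element 13/3.
Pivot on row 2; the obj-row RHS becomes 182/3 − (-10/3)·(28/13) = 882/13.

882/13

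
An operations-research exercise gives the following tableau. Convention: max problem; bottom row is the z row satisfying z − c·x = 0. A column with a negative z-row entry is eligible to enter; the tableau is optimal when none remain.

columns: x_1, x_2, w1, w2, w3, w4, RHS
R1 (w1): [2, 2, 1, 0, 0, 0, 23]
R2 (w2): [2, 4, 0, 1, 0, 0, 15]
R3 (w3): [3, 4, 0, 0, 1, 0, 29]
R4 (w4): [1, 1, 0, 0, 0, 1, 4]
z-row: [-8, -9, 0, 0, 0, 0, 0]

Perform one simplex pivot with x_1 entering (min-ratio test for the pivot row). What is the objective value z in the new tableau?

32

Ratio test on column x_1 — row 1: 23/2 = 23/2; row 2: 15/2 = 15/2; row 3: 29/3 = 29/3; row 4: 4/1 = 4. Minimum is 4 at row 4 (w4 leaves); pivot element 1.
Pivot on row 4; the z-row RHS becomes 0 − (-8)·4 = 32.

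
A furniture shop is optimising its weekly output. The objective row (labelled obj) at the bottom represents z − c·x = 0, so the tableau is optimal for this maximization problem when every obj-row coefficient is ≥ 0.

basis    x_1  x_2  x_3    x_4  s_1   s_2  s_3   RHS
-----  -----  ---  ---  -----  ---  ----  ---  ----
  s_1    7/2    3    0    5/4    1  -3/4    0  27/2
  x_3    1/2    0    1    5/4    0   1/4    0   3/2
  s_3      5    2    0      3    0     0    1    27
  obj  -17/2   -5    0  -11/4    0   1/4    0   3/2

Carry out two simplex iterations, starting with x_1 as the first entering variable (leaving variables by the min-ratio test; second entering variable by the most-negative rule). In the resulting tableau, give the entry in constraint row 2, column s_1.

0

Ratio test on column x_1 — row 1: (27/2)/(7/2) = 27/7; row 2: (3/2)/(1/2) = 3; row 3: 27/5 = 27/5. Minimum is 3 at row 2 (x_3 leaves); pivot element 1/2.
Divide row 2 by 1/2; eliminate column x_1 from the other rows.
Second iteration: most negative obj-row entry is -5 in column x_2, so x_2 enters.
Ratio test on column x_2 — row 1: 3/3 = 1; row 2: entry 0 ≤ 0; row 3: 12/2 = 6. Minimum is 1 at row 1 (s_1 leaves); pivot element 3.
Divide row 1 by 3; eliminate column x_2 from the other rows.
After both pivots, the entry at constraint row 2, column s_1 is 0.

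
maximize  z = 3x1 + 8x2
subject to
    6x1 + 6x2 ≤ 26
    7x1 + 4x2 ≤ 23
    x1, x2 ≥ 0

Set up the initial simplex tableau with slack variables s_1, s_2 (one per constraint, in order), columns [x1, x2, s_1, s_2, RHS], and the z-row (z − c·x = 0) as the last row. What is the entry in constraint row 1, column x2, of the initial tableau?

Constraint 1 has coefficient 6 on x2.

6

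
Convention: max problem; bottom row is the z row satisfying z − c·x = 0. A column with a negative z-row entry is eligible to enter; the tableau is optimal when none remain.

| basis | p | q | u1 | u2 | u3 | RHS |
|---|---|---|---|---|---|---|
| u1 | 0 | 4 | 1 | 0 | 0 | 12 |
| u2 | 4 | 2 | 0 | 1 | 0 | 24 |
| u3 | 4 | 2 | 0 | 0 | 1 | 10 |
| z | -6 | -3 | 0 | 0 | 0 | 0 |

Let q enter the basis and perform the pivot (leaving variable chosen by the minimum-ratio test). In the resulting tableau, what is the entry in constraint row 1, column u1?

1/4

Ratio test on column q — row 1: 12/4 = 3; row 2: 24/2 = 12; row 3: 10/2 = 5. Minimum is 3 at row 1 (u1 leaves); pivot element 4.
Divide row 1 by 4; eliminate column q from the other rows.
In the new row 1, the u1 entry is the old entry divided by the pivot: 1/4 = 1/4.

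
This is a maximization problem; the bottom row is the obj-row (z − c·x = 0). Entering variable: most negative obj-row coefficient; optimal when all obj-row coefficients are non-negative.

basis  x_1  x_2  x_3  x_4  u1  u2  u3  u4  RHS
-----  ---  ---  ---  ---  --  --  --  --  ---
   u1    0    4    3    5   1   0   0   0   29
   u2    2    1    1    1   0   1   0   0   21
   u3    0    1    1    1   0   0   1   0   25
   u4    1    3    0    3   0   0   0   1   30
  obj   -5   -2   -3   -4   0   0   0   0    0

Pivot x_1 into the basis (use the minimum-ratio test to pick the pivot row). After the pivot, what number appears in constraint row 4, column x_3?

Ratio test on column x_1 — row 1: entry 0 ≤ 0; row 2: 21/2 = 21/2; row 3: entry 0 ≤ 0; row 4: 30/1 = 30. Minimum is 21/2 at row 2 (u2 leaves); pivot element 2.
Divide row 2 by 2; eliminate column x_1 from the other rows.
Row 4 update in column x_3: 0 − 1·(1/2) = -1/2.

-1/2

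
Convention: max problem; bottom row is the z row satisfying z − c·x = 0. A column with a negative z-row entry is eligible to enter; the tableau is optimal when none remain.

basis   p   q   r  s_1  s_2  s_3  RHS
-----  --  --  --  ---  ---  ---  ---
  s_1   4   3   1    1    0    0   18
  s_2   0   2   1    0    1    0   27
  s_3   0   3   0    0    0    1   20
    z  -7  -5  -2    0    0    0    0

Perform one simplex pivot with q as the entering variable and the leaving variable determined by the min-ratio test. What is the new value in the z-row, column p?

Ratio test on column q — row 1: 18/3 = 6; row 2: 27/2 = 27/2; row 3: 20/3 = 20/3. Minimum is 6 at row 1 (s_1 leaves); pivot element 3.
Divide row 1 by 3; eliminate column q from the other rows.
z-row update in column p: -7 − (-5)·(4/3) = -1/3.

-1/3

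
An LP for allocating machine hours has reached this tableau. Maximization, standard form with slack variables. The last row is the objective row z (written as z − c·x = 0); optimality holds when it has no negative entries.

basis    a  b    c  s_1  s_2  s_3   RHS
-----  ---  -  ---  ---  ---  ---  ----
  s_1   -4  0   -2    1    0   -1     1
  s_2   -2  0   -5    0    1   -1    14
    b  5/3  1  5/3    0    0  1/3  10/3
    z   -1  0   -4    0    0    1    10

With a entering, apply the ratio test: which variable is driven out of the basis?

Column a entries and ratios — s_1: -4 ≤ 0, skip; s_2: -2 ≤ 0, skip; b: (10/3)/(5/3) = 2.
Smallest ratio is 2 in the row of b, so b leaves.

b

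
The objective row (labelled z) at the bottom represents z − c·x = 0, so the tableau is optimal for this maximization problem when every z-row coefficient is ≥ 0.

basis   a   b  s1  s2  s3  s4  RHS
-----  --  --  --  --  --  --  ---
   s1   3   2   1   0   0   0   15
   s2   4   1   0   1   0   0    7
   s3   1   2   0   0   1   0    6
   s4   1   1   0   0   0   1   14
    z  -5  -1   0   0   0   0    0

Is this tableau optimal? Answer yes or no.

no

The z-row has a negative entry -5 in column a, so it is not optimal.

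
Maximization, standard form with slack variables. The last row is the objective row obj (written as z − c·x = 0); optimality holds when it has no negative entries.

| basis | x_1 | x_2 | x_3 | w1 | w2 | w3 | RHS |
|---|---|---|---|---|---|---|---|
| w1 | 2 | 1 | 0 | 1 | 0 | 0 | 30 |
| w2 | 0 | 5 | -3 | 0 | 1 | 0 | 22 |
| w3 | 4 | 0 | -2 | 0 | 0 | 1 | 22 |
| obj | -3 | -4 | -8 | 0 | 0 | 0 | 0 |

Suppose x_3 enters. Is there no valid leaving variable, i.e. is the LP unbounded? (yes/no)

yes

Every constraint-row entry in column x_3 is ≤ 0, so increasing x_3 is unbounded.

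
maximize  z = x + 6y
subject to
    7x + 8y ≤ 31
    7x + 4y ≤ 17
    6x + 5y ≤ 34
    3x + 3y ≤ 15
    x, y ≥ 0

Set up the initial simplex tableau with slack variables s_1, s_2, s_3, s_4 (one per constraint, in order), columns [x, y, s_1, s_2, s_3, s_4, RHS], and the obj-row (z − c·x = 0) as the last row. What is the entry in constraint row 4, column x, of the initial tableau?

3

Constraint 4 has coefficient 3 on x.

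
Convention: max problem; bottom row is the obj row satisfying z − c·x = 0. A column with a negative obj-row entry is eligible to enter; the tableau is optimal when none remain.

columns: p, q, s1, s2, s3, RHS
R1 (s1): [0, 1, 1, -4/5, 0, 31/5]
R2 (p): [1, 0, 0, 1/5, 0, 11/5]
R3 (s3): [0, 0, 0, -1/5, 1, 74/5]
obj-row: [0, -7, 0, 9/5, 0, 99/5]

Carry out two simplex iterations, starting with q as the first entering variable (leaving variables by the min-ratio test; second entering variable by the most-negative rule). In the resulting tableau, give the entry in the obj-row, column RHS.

Ratio test on column q — row 1: (31/5)/1 = 31/5; row 2: entry 0 ≤ 0; row 3: entry 0 ≤ 0. Minimum is 31/5 at row 1 (s1 leaves); pivot element 1.
Divide row 1 by 1; eliminate column q from the other rows.
Second iteration: most negative obj-row entry is -19/5 in column s2, so s2 enters.
Ratio test on column s2 — row 1: entry -4/5 ≤ 0; row 2: (11/5)/(1/5) = 11; row 3: entry -1/5 ≤ 0. Minimum is 11 at row 2 (p leaves); pivot element 1/5.
Divide row 2 by 1/5; eliminate column s2 from the other rows.
After both pivots, the entry at the obj-row, column RHS is 105.

105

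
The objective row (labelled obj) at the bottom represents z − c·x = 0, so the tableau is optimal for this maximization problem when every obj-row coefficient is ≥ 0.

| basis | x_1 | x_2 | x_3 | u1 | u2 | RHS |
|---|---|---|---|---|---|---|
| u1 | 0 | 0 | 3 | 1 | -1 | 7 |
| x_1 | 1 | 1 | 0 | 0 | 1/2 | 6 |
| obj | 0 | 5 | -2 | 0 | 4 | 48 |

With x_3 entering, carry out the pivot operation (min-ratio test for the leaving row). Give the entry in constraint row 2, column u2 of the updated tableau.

Ratio test on column x_3 — row 1: 7/3 = 7/3; row 2: entry 0 ≤ 0. Minimum is 7/3 at row 1 (u1 leaves); pivot element 3.
Divide row 1 by 3; eliminate column x_3 from the other rows.
Row 2 update in column u2: 1/2 − 0·(-1/3) = 1/2.

1/2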